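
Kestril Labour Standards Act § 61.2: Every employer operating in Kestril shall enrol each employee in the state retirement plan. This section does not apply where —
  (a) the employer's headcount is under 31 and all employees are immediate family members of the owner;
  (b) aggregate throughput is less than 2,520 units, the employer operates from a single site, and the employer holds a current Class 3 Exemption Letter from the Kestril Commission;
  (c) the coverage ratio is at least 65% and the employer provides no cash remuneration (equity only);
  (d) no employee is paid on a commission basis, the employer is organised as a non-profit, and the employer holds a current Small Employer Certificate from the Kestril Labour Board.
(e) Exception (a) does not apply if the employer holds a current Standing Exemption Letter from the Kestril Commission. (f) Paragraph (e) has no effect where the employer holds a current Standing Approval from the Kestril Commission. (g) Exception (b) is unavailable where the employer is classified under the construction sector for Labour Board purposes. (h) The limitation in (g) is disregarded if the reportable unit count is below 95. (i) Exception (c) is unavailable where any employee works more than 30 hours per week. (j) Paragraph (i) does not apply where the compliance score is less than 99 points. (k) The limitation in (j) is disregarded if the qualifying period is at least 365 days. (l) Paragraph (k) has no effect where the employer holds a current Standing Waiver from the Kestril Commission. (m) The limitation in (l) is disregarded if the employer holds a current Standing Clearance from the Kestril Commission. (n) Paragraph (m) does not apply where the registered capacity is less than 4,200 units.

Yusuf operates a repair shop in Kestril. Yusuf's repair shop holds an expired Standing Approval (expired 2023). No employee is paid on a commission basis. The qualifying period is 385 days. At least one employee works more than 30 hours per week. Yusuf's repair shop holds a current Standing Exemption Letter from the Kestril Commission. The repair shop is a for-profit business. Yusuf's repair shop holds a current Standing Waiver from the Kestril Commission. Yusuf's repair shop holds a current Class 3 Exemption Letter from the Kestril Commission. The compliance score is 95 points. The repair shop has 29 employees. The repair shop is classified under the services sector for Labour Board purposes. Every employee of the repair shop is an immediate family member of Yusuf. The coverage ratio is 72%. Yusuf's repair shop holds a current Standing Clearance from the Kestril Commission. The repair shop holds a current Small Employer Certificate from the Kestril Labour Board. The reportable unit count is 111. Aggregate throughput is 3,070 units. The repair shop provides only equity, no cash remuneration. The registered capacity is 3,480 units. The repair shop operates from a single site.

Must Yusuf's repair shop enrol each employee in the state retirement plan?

Exception (a)'s conditions are all satisfied: the employer's headcount is 29, under the 31 limit; every employee is an immediate family member. But: (e) operates against (a): a current Standing Exemption Letter is held. (f), which would lift (e), is not triggered — there is no Standing Approval in force. So (a) is unavailable.
Exception (b) requires that aggregate throughput is less than 2,520 units; but aggregate throughput is 3,070 units, not less than 2,520 units, so (b) is unavailable.
Exception (c) is satisfied on its face — the coverage ratio is 72%, meeting the 65% threshold; remuneration is equity-only. Under paragraphs (i)–(n): (i) would limit (c) — at least one employee exceeds 30 hours/week — but (j) sets (i) aside: (j) operates against (i): the compliance score is 95 points, less than the 99 points limit. (k) is triggered (the qualifying period is 385 days, meeting the 365 days threshold), but is displaced by (l): (l) operates — a current Standing Waiver is held. (m) would limit (l) — a current Standing Clearance is held — but (n) sets (m) aside: (n) operates — the registered capacity is 3,480 units, less than the 4,200 units limit. (c) remains available.
Exception (d) does not apply: the employer is for-profit.

No — exception (c) applies; Yusuf's repair shop is not required to enrol each employee in the state retirement plan.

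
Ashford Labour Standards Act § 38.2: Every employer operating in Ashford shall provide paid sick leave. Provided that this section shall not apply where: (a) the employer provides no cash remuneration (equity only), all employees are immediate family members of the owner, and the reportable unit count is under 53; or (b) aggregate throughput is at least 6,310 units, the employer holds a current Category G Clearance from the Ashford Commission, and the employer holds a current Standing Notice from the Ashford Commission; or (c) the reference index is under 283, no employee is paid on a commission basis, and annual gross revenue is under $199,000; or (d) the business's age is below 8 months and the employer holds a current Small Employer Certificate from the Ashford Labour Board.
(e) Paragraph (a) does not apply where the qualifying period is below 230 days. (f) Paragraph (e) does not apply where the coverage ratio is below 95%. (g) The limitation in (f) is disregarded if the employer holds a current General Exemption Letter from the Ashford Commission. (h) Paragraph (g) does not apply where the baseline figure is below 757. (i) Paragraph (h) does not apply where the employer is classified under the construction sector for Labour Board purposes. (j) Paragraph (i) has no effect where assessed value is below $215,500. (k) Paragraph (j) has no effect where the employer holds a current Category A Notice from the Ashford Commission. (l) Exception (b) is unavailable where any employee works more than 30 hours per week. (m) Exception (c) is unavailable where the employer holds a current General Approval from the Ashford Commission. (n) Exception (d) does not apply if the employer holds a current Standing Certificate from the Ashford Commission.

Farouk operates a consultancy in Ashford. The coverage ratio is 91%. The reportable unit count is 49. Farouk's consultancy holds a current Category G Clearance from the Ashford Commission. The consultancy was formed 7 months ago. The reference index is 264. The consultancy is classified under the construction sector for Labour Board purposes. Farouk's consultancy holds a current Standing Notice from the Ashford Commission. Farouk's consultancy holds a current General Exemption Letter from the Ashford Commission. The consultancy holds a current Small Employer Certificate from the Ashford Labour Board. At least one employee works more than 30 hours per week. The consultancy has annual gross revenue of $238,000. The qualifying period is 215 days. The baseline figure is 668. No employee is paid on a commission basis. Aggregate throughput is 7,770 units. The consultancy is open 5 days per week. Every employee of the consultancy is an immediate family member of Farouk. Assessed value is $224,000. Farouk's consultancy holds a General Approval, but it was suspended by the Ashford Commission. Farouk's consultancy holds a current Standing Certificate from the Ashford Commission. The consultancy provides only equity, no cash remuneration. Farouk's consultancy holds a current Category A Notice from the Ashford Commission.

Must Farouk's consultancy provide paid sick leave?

All of (a)'s requirements are met (remuneration is equity-only; every employee is an immediate family member; the reportable unit count is 49, under the 53 limit). But applying paragraphs (e)–(k): (e) operates against (a): the qualifying period is 215 days, below the 230 days limit. (f) is triggered (the coverage ratio is 91%, below the 95% limit), but is itself disapplied by (g): (g) operates against (f): a current General Exemption Letter is held. (h) would limit (g) — the baseline figure is 668, below the 757 limit — but (i) sets (h) aside: (i) is engaged — the consultancy is classified under the construction sector. (j), which would lift (i), is not engaged — assessed value is $224,000, not below $215,500. Exception (a) does not apply.
All of (b)'s requirements are met (aggregate throughput is 7,770 units, meeting the 6,310 units threshold; a current Category G Clearance is held; a current Standing Notice is held). But: (l) operates against (b): at least one employee exceeds 30 hours/week. Exception (b) does not apply.
Exception (c) requires that annual gross revenue is under $199,000; but annual gross revenue is $238,000, not under $199,000, so (c) is unavailable.
Exception (d): the business's age is 7 months, below the 8 months limit; a current Small Employer Certificate is held — every condition holds. However, paragraph (n) must be considered: (n) operates — a current Standing Certificate is held. (d) is therefore removed.
No exception displaces § 38.2.

Yes — Farouk's consultancy must provide paid sick leave.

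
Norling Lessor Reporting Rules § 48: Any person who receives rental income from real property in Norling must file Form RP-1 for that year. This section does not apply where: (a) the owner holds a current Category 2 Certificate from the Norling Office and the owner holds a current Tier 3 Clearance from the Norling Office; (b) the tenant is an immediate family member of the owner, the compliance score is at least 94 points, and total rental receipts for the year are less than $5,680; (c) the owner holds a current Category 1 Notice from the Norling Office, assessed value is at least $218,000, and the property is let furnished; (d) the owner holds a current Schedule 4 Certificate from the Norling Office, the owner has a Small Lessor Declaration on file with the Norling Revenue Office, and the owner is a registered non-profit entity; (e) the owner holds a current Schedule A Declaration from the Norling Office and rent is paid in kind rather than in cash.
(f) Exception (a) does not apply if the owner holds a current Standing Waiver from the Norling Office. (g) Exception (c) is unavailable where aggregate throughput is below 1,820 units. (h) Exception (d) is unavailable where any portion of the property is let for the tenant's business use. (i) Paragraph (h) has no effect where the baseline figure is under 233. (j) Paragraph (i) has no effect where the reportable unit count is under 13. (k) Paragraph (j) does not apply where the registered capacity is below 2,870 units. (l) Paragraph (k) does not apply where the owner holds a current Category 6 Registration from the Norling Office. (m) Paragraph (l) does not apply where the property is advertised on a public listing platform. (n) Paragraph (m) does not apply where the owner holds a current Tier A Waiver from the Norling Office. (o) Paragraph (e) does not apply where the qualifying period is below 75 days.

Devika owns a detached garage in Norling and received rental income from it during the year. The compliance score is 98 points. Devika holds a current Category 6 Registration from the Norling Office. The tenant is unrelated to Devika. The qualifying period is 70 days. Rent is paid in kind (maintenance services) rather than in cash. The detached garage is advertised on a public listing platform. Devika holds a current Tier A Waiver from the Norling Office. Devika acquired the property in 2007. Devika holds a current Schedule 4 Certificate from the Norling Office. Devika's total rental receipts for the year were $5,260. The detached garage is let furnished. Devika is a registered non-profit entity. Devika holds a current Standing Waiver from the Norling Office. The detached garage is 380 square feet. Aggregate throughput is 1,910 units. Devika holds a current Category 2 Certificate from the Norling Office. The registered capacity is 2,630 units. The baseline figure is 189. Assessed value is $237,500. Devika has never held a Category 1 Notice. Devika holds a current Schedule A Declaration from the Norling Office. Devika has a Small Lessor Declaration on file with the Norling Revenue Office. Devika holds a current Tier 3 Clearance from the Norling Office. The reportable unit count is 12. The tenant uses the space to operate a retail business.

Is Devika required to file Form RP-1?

Exception (a): a current Category 2 Certificate is held; a current Tier 3 Clearance is held — every condition holds. But: (f) is triggered — a current Standing Waiver is held. (a) is therefore removed.
Exception (b) does not apply: the tenant is unrelated to the owner.
Exception (c) fails — the Category 1 Notice is not current.
Exception (d): a current Schedule 4 Certificate is held; a Small Lessor Declaration is on file; Devika is a registered non-profit — every condition holds. But: (h) is triggered — the space is let for business use. (i) operates (the baseline figure is 189, under the 233 limit), but is itself disapplied by (j): (j) applies — the reportable unit count is 12, under the 13 limit. (k) operates (the registered capacity is 2,630 units, below the 2,870 units limit), but is displaced by (l): (l) operates against (k): a current Category 6 Registration is held. (m) would limit (l) — the property is publicly advertised — but (n) sets (m) aside: (n) operates against (m): a current Tier A Waiver is held. (d) is therefore removed.
All of (e)'s requirements are met (a current Schedule A Declaration is held; rent is paid in kind). However, paragraph (o) must be considered: (o) operates against (e): the qualifying period is 70 days, below the 75 days limit. (e) is therefore removed.
None of the exceptions is available; § 48 applies in full.

Yes — Devika must file Form RP-1.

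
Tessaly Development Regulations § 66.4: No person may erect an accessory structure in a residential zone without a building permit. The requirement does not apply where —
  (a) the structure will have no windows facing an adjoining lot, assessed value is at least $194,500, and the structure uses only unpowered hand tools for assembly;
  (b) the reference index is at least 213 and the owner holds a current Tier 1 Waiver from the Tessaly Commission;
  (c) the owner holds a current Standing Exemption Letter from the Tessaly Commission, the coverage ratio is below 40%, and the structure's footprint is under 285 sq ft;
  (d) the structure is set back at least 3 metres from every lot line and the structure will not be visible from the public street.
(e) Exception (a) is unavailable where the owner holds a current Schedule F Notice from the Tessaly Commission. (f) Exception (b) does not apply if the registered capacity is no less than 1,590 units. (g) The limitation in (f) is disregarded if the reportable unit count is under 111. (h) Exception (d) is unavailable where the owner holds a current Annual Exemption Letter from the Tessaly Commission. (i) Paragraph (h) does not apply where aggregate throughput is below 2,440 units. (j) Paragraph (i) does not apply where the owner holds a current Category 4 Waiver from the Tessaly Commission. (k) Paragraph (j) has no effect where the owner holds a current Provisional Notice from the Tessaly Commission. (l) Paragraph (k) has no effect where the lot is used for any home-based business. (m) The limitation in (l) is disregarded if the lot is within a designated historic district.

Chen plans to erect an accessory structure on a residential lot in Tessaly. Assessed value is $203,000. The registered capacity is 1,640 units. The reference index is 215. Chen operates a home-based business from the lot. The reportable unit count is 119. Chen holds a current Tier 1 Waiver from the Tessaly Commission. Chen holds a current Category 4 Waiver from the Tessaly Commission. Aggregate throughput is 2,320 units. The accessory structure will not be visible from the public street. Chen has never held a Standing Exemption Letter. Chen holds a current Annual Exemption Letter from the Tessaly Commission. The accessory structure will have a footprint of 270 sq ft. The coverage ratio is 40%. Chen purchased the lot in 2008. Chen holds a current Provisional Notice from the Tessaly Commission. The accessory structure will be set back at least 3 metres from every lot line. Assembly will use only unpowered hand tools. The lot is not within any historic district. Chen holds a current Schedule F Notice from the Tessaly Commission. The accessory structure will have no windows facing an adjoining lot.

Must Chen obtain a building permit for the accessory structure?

All of (a)'s requirements are met (no windows face an adjoining lot; assessed value is $203,000, meeting the $194,500 threshold; assembly uses only hand tools). But applying paragraph (e): (e) applies — a current Schedule F Notice is held. (a) is therefore removed.
All of (b)'s requirements are met (the reference index is 215, meeting the 213 threshold; a current Tier 1 Waiver is held). However, paragraphs (f)–(g) must be considered: (f) operates — the registered capacity is 1,640 units, meeting the 1,590 units threshold. (g), which would lift (f), does not operate here — the reportable unit count is 119, not under 111. (b) is therefore removed.
Exception (c) fails — there is no Standing Exemption Letter in force.
Exception (d): the setback is at least 3 m on every side; the structure will not be visible from the street — every condition holds. However, paragraphs (h)–(m) must be considered: (h) is engaged — a current Annual Exemption Letter is held. (i) would limit (h) — aggregate throughput is 2,320 units, below the 2,440 units limit — but (j) sets (i) aside: (j) operates against (i): a current Category 4 Waiver is held. (k) would limit (j) — a current Provisional Notice is held — but (l) sets (k) aside: (l) operates against (k): a home-based business operates on the lot. (m), which would lift (l), is inapplicable — the lot is not in a historic district. So (d) is unavailable.
No exception is made out. Chen falls within the general rule.

Yes — Chen must obtain a building permit.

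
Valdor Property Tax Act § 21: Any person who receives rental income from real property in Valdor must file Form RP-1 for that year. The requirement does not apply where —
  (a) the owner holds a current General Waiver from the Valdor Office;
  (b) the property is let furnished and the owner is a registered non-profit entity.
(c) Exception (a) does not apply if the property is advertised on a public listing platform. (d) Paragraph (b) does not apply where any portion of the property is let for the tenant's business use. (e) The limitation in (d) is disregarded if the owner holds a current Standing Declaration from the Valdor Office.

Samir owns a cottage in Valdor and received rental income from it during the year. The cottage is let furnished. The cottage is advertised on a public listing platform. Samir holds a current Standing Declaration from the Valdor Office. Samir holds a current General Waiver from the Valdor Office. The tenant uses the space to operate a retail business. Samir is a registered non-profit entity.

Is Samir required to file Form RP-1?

Exception (a) is satisfied on its face — a current General Waiver is held. Turning to paragraph (c): (c) operates against (a): the property is publicly advertised. Exception (a) does not apply.
Exception (b): the property is let furnished; Samir is a registered non-profit — every condition holds. As to paragraphs (d)–(e): (d) applies (the space is let for business use), but is set aside by (e): (e) operates against (d): a current Standing Declaration is held. Exception (b) stands.

No — exception (b) applies; Samir is not required to file Form RP-1.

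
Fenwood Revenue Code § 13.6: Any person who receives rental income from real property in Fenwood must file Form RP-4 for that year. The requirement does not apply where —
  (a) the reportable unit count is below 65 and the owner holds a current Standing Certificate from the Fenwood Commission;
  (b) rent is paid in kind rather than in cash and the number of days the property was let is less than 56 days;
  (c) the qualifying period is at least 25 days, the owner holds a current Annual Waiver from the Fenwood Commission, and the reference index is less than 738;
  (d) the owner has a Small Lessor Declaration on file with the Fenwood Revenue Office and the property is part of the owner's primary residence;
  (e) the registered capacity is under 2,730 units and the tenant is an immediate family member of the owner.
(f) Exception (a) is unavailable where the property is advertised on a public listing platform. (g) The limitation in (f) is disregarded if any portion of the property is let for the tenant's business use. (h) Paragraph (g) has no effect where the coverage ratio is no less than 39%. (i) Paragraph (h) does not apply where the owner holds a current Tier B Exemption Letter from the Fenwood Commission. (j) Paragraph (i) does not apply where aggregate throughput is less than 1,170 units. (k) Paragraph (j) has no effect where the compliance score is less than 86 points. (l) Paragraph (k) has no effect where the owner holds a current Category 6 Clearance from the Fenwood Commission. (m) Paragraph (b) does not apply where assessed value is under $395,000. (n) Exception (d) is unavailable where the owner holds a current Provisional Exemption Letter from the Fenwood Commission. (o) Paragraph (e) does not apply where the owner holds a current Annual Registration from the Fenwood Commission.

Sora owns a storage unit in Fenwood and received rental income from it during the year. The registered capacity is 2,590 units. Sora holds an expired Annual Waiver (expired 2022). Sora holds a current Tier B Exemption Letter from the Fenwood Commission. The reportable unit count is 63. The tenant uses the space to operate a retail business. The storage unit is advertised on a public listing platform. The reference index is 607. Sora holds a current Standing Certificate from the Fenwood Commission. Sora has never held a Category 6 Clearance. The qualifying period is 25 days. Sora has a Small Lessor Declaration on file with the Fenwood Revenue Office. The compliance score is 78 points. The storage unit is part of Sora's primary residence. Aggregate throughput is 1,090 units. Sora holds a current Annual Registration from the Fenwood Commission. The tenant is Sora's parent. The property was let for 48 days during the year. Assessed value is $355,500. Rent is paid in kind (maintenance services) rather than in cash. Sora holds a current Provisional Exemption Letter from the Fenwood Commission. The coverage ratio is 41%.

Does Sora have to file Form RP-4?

No — exception (a) applies; Sora is not required to file Form RP-4.

All of (a)'s requirements are met (the reportable unit count is 63, below the 65 limit; a current Standing Certificate is held). Under paragraphs (f)–(l): (f) would limit (a) — the property is publicly advertised — but (g) sets (f) aside: (g) operates — the space is let for business use. (h) is triggered (the coverage ratio is 41%, meeting the 39% threshold), but yields to (i): (i) operates against (h): a current Tier B Exemption Letter is held. (j) is triggered (aggregate throughput is 1,090 units, less than the 1,170 units limit), but is itself disapplied by (k): (k) applies — the compliance score is 78 points, less than the 86 points limit. (l) is not engaged (there is no Category 6 Clearance in force), so (k) stands. Exception (a) stands.
All of (b)'s requirements are met (rent is paid in kind; the number of days the property was let is 48 days, less than the 56 days limit). But: (m) operates against (b): assessed value is $355,500, under the $395,000 limit. (b) is therefore removed.
Exception (c) does not apply: the Annual Waiver is not current.
Exception (d)'s conditions are all satisfied: a Small Lessor Declaration is on file; the storage unit is part of the primary residence. But: (n) operates — a current Provisional Exemption Letter is held. Exception (d) does not apply.
All of (e)'s requirements are met (the registered capacity is 2,590 units, under the 2,730 units limit; the tenant is an immediate family member). However, paragraph (o) must be considered: (o) is triggered — a current Annual Registration is held. Exception (e) does not apply.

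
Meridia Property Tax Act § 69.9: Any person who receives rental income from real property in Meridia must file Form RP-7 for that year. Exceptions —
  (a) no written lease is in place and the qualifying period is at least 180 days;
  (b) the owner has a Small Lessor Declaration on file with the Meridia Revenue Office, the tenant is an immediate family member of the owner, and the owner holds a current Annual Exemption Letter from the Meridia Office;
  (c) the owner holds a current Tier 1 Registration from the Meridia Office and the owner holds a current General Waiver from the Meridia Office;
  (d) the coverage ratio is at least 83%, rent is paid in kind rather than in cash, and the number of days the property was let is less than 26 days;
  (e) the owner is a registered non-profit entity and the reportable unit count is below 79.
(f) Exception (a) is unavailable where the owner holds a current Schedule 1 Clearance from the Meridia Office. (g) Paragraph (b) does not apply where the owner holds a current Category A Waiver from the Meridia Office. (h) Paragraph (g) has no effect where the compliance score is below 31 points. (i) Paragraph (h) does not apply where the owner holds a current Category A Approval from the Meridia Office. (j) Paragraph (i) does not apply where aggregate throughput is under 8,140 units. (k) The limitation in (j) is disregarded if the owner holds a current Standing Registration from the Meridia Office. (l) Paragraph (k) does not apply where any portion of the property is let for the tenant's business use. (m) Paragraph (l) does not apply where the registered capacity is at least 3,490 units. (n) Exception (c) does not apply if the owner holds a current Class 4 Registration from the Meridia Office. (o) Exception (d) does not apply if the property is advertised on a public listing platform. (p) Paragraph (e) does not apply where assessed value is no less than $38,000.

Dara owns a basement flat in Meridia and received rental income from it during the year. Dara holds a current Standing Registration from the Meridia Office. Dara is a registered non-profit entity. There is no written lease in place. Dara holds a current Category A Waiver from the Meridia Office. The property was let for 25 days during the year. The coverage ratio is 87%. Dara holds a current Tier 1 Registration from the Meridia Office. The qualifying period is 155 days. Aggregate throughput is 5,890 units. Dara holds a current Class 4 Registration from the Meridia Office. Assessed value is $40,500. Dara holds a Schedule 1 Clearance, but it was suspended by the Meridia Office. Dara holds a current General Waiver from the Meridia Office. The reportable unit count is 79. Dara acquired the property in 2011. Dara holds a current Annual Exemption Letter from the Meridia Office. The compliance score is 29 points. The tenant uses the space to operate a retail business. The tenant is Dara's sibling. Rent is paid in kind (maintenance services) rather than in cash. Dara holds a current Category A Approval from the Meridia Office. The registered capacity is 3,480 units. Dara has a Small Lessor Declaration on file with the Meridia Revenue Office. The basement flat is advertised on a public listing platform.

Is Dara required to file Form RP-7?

Exception (a) fails — the qualifying period is 155 days, short of 180 days.
All of (b)'s requirements are met (a Small Lessor Declaration is on file; the tenant is an immediate family member; a current Annual Exemption Letter is held). As to paragraphs (g)–(m): (g) would limit (b) — a current Category A Waiver is held — but (h) sets (g) aside: (h) operates against (g): the compliance score is 29 points, below the 31 points limit. (i) would limit (h) — a current Category A Approval is held — but (j) sets (i) aside: (j) applies — aggregate throughput is 5,890 units, under the 8,140 units limit. (k) would limit (j) — a current Standing Registration is held — but (l) sets (k) aside: (l) operates against (k): the space is let for business use. (m), which would lift (l), is inapplicable — the registered capacity is 3,480 units, short of 3,490 units. So (b) applies.
Exception (c): a current Tier 1 Registration is held; a current General Waiver is held — every condition holds. However, paragraph (n) must be considered: (n) operates against (c): a current Class 4 Registration is held. Exception (c) does not apply.
All of (d)'s requirements are met (the coverage ratio is 87%, meeting the 83% threshold; rent is paid in kind; the number of days the property was let is 25 days, less than the 26 days limit). Turning to paragraph (o): (o) is triggered — the property is publicly advertised. (d) is therefore removed.
Exception (e) requires that the reportable unit count is below 79; but the reportable unit count is 79, not below 79, so (e) is unavailable.

No — exception (b) applies; Dara is not required to file Form RP-7.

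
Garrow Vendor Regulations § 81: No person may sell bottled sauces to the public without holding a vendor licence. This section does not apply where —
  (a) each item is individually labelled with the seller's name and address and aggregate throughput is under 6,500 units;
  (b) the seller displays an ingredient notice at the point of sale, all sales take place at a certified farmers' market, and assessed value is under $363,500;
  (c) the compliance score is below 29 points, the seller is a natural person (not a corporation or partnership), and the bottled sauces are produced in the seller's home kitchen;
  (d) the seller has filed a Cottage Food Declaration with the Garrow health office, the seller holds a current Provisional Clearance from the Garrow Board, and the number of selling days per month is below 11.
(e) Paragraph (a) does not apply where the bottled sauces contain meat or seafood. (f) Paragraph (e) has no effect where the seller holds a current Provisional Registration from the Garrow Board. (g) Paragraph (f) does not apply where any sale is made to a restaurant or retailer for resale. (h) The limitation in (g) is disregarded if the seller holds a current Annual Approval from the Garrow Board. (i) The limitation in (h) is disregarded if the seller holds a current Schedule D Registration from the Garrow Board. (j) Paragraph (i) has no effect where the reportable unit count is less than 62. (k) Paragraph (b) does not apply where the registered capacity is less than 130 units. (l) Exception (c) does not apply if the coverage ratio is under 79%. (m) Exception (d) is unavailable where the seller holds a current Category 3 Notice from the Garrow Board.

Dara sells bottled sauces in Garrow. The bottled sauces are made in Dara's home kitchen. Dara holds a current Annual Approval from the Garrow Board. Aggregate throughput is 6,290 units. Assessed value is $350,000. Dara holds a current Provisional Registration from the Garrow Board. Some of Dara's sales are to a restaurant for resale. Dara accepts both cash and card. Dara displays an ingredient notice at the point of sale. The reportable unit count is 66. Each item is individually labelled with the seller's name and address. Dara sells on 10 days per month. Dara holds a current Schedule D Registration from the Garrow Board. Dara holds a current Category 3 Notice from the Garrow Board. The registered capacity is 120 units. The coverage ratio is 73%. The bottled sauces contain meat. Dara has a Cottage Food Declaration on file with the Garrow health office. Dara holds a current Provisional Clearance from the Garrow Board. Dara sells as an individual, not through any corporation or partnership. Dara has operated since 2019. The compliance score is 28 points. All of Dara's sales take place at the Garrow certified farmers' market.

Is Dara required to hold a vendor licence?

All of (a)'s requirements are met (items are individually labelled; aggregate throughput is 6,290 units, under the 6,500 units limit). But applying paragraphs (e)–(j): (e) operates against (a): the bottled sauces contain meat. (f) operates (a current Provisional Registration is held), but is itself disapplied by (g): (g) operates against (f): some sales are to a restaurant for resale. (h) would limit (g) — a current Annual Approval is held — but (i) sets (h) aside: (i) operates against (h): a current Schedule D Registration is held. (j) is not triggered (the reportable unit count is 66, not less than 62), so (i) stands. (a) is therefore removed.
Exception (b) is satisfied on its face — an ingredient notice is displayed; all sales are at a certified farmers' market; assessed value is $350,000, under the $363,500 limit. But: (k) operates against (b): the registered capacity is 120 units, less than the 130 units limit. Exception (b) does not apply.
All of (c)'s requirements are met (the compliance score is 28 points, below the 29 points limit; the seller is a natural person; the bottled sauces are home-kitchen produced). But: (l) operates against (c): the coverage ratio is 73%, under the 79% limit. Exception (c) does not apply.
Exception (d)'s conditions are all satisfied: a Cottage Food Declaration is on file; a current Provisional Clearance is held; the number of selling days per month is 10, below the 11 limit. Turning to paragraph (m): (m) operates against (d): a current Category 3 Notice is held. So (d) is unavailable.
No exception is made out. Dara falls within the general rule.

Yes — Dara must hold a vendor licence.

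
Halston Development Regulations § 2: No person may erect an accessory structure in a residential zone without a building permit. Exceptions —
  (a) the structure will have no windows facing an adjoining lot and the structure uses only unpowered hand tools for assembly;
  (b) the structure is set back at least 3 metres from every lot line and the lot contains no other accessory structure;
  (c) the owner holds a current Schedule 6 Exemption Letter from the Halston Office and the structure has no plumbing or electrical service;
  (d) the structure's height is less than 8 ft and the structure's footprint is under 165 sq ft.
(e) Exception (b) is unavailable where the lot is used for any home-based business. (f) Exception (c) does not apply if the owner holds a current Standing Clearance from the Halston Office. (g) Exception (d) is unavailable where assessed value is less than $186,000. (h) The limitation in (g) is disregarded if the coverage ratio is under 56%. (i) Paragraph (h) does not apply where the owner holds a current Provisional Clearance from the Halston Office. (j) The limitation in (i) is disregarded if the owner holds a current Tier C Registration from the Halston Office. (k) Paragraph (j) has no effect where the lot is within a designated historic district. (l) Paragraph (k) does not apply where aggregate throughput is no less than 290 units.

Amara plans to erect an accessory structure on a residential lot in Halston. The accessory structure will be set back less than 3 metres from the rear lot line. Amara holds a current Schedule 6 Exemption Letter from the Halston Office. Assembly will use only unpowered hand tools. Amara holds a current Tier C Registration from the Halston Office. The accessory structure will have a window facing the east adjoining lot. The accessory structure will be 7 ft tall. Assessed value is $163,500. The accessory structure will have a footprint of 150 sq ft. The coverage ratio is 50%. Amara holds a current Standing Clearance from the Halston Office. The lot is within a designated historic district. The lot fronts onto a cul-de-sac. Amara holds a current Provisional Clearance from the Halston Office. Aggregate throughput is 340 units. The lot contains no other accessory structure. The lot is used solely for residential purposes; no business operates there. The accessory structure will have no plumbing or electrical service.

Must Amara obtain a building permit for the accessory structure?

Exception (a) does not apply: a window faces an adjoining lot.
Exception (b) fails — the rear setback is under 3 m.
Exception (c)'s conditions are all satisfied: a current Schedule 6 Exemption Letter is held; there is no plumbing or electrical service. But applying paragraph (f): (f) operates against (c): a current Standing Clearance is held. So (c) is unavailable.
Exception (d): the structure's height is 7 ft, less than the 8 ft limit; the structure's footprint is 150 sq ft, under the 165 sq ft limit — every condition holds. Under paragraphs (g)–(l): (g) operates (assessed value is $163,500, less than the $186,000 limit), but yields to (h): (h) operates against (g): the coverage ratio is 50%, under the 56% limit. (i) would limit (h) — a current Provisional Clearance is held — but (j) sets (i) aside: (j) operates — a current Tier C Registration is held. (k) would limit (j) — the lot is in a historic district — but (l) sets (k) aside: (l) operates against (k): aggregate throughput is 340 units, meeting the 290 units threshold. Exception (d) stands.

No — exception (d) applies; Amara does not need a building permit.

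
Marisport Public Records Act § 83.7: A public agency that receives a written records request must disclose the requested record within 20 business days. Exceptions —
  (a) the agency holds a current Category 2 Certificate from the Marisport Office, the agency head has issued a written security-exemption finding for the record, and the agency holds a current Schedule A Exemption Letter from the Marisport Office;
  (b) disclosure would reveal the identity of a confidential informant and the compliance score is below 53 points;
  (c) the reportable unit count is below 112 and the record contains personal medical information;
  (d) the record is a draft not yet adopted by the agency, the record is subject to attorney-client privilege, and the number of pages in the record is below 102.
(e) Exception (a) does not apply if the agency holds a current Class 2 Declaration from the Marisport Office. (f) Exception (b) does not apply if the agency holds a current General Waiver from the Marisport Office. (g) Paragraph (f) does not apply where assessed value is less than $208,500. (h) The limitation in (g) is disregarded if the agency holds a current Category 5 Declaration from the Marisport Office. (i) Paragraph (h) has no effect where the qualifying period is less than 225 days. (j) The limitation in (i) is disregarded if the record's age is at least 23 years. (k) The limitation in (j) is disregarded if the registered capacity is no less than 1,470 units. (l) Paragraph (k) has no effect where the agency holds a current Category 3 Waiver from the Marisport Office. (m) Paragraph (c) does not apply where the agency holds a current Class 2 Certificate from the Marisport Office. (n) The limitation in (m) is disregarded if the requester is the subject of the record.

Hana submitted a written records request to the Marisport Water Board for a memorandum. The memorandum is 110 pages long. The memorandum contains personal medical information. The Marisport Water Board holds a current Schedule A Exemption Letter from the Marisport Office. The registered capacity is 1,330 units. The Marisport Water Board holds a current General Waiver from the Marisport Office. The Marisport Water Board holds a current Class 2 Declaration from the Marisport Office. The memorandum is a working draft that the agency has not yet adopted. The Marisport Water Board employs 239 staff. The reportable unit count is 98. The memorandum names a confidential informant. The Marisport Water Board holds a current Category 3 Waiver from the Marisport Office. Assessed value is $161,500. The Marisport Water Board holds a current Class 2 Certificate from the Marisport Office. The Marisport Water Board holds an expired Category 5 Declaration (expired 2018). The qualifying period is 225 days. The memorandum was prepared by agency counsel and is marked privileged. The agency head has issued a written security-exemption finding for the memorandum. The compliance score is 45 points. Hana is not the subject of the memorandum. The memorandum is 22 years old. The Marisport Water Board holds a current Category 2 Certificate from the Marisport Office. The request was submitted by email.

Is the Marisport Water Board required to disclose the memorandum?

No — exception (b) applies; the Marisport Water Board is not required to disclose the memorandum.

Exception (a) is satisfied on its face — a current Category 2 Certificate is held; a written security-exemption finding has been issued; a current Schedule A Exemption Letter is held. Turning to paragraph (e): (e) operates against (a): a current Class 2 Declaration is held. (a) is therefore removed.
Exception (b) is satisfied on its face — the memorandum names a confidential informant; the compliance score is 45 points, below the 53 points limit. Under paragraphs (f)–(l): (f) would limit (b) — a current General Waiver is held — but (g) sets (f) aside: (g) operates against (f): assessed value is $161,500, less than the $208,500 limit. (h) does not operate here (there is no Category 5 Declaration in force), so (g) stands. So (b) applies.
Exception (c): the reportable unit count is 98, below the 112 limit; the memorandum contains personal medical information — every condition holds. However, paragraphs (m)–(n) must be considered: (m) applies — a current Class 2 Certificate is held. (n) is inapplicable (Hana is not the subject of the memorandum), so (m) stands. So (c) is unavailable.
Exception (d) does not apply: the number of pages in the record is 110, not below 102.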